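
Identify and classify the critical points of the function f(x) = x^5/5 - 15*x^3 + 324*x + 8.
f'(x) = x^4 - 45*x^2 + 324

Solve f'(x) = 0:
  Factor: x^4 - 45*x^2 + 324 = (x - 6)*(x - 3)*(x + 3)*(x + 6) = 0.
  ⇒ x = -6, -3, 3, 6

f''(x) = 4*x^3 - 90*x
Second-derivative test at each critical point:
  f''(-6) = -324 < 0 → local maximum
  f''(-3) = 162 > 0 → local minimum
  f''(3) = -162 < 0 → local maximum
  f''(6) = 324 > 0 → local minimum

Critical points: x = -6 (local maximum); x = -3 (local minimum); x = 3 (local maximum); x = 6 (local minimum)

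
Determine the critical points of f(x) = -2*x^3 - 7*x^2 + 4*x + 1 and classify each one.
f'(x) = -6*x^2 - 14*x + 4

Solve f'(x) = 0:
  Factor: -6*x^2 - 14*x + 4 = -2*(3*x^2 + 7*x - 2); 3*x^2 + 7*x - 2 = 0 has no rational roots; quadratic formula: x = (-7 ± √73)/6.
  ⇒ x = -sqrt(73)/6 - 7/6 ≈ -2.5907, -7/6 + sqrt(73)/6 ≈ 0.2573

f''(x) = -12*x - 14
Second-derivative test at each critical point:
  f''(-2.5907) = 17.0880 > 0 → local minimum
  f''(0.2573) = -17.0880 < 0 → local maximum

Critical points: x = -sqrt(73)/6 - 7/6 ≈ -2.5907 (local minimum); x = -7/6 + sqrt(73)/6 ≈ 0.2573 (local maximum)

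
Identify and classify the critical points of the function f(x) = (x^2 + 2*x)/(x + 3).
f'(x) = (x^2 + 6*x + 6)/(x^2 + 6*x + 9)

Solve f'(x) = 0:
  f'(x) = (x^2 + 6*x + 6)/(x + 3)^2; the denominator is positive wherever f is defined, so f'(x) = 0 ⇔ x^2 + 6*x + 6 = 0.
  x^2 + 6*x + 6 = 0 has no rational roots; quadratic formula: x = (-6 ± √12)/2.
  ⇒ x = -3 - sqrt(3) ≈ -4.7321, -3 + sqrt(3) ≈ -1.2679

f''(x) = 6/(x^3 + 9*x^2 + 27*x + 27)
Second-derivative test at each critical point:
  f''(-4.7321) = -1.1547 < 0 → local maximum
  f''(-1.2679) = 1.1547 > 0 → local minimum

Critical points: x = -3 - sqrt(3) ≈ -4.7321 (local maximum); x = -3 + sqrt(3) ≈ -1.2679 (local minimum)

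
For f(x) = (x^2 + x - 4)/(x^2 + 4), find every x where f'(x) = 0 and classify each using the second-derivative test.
f'(x) = (-x^2 + 16*x + 4)/(x^4 + 8*x^2 + 16)

Solve f'(x) = 0:
  f'(x) = -(x^2 - 16*x - 4)/(x^2 + 4)^2; the denominator is positive wherever f is defined, so f'(x) = 0 ⇔ -x^2 + 16*x + 4 = 0.
  x^2 - 16*x - 4 = 0 has no rational roots; quadratic formula: x = (16 ± √272)/2.
  ⇒ x = 8 - 2*sqrt(17) ≈ -0.2462, 8 + 2*sqrt(17) ≈ 16.2462

f''(x) = 2*(x^3 - 24*x^2 - 12*x + 32)/(x^6 + 12*x^4 + 48*x^2 + 64)
Second-derivative test at each critical point:
  f''(-0.2462) = 1.0002 > 0 → local minimum
  f''(16.2462) = -2.297e-04 < 0 → local maximum

Critical points: x = 8 - 2*sqrt(17) ≈ -0.2462 (local minimum); x = 8 + 2*sqrt(17) ≈ 16.2462 (local maximum)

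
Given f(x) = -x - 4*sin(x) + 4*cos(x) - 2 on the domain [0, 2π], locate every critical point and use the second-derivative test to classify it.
f'(x) = -4*sqrt(2)*sin(x + pi/4) - 1

Solve f'(x) = 0 on [0, 2π]:
  f'(x) = 0 ⇔ -4*sin(x) - 4*cos(x) = 1. Write the left side as R·cos(x + φ) with R = √((-4)² + 4²) = 4*sqrt(2), cos φ = -sqrt(2)/2, sin φ = sqrt(2)/2; then cos(x + φ) = sqrt(2)/8. Solve for x and keep the solutions lying in [0, 2π].
  ⇒ x = atan((-1 + sqrt(31))/(-sqrt(31) - 1)) + pi ≈ 2.5339, atan((-sqrt(31) - 1)/(-1 + sqrt(31))) + 2*pi ≈ 5.3201

f''(x) = -4*sqrt(2)*cos(x + pi/4)
Second-derivative test at each critical point:
  f''(2.5339) = 5.5678 > 0 → local minimum
  f''(5.3201) = -5.5678 < 0 → local maximum

Critical points: x = atan((-1 + sqrt(31))/(-sqrt(31) - 1)) + pi ≈ 2.5339 (local minimum); x = atan((-sqrt(31) - 1)/(-1 + sqrt(31))) + 2*pi ≈ 5.3201 (local maximum)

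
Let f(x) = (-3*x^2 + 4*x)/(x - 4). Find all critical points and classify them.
f'(x) = (-3*x^2 + 24*x - 16)/(x^2 - 8*x + 16)

Solve f'(x) = 0:
  f'(x) = -(3*x^2 - 24*x + 16)/(x - 4)^2; the denominator is positive wherever f is defined, so f'(x) = 0 ⇔ -3*x^2 + 24*x - 16 = 0.
  3*x^2 - 24*x + 16 = 0 has no rational roots; quadratic formula: x = (24 ± √384)/6.
  ⇒ x = 4 - 4*sqrt(6)/3 ≈ 0.7340, 4*sqrt(6)/3 + 4 ≈ 7.2660

f''(x) = -64/(x^3 - 12*x^2 + 48*x - 64)
Second-derivative test at each critical point:
  f''(0.7340) = 1.8371 > 0 → local minimum
  f''(7.2660) = -1.8371 < 0 → local maximum

Critical points: x = 4 - 4*sqrt(6)/3 ≈ 0.7340 (local minimum); x = 4*sqrt(6)/3 + 4 ≈ 7.2660 (local maximum)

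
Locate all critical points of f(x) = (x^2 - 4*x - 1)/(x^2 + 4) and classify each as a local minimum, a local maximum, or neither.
f'(x) = 2*(2*x^2 + 5*x - 8)/(x^4 + 8*x^2 + 16)

Solve f'(x) = 0:
  f'(x) = 2*(2*x^2 + 5*x - 8)/(x^2 + 4)^2; the denominator is positive wherever f is defined, so f'(x) = 0 ⇔ 4*x^2 + 10*x - 16 = 0.
  Factor: 4*x^2 + 10*x - 16 = 2*(2*x^2 + 5*x - 8); 2*x^2 + 5*x - 8 = 0 has no rational roots; quadratic formula: x = (-5 ± √89)/4.
  ⇒ x = -sqrt(89)/4 - 5/4 ≈ -3.6085, -5/4 + sqrt(89)/4 ≈ 1.1085

f''(x) = 2*(-4*x^3 - 15*x^2 + 48*x + 20)/(x^6 + 12*x^4 + 48*x^2 + 64)
Second-derivative test at each critical point:
  f''(-3.6085) = -0.0651 < 0 → local maximum
  f''(1.1085) = 0.6901 > 0 → local minimum

Critical points: x = -sqrt(89)/4 - 5/4 ≈ -3.6085 (local maximum); x = -5/4 + sqrt(89)/4 ≈ 1.1085 (local minimum)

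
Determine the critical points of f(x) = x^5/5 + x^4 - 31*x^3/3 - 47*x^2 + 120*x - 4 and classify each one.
f'(x) = x^4 + 4*x^3 - 31*x^2 - 94*x + 120

Solve f'(x) = 0:
  Factor: x^4 + 4*x^3 - 31*x^2 - 94*x + 120 = (x - 5)*(x - 1)*(x + 4)*(x + 6) = 0.
  ⇒ x = -6, -4, 1, 5

f''(x) = 4*x^3 + 12*x^2 - 62*x - 94
Second-derivative test at each critical point:
  f''(-6) = -154 < 0 → local maximum
  f''(-4) = 90 > 0 → local minimum
  f''(1) = -140 < 0 → local maximum
  f''(5) = 396 > 0 → local minimum

Critical points: x = -6 (local maximum); x = -4 (local minimum); x = 1 (local maximum); x = 5 (local minimum)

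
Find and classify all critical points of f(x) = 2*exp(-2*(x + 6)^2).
f'(x) = 8*(-x - 6)*exp(-2*(x + 6)^2)

Solve f'(x) = 0:
  f'(x) = (-8*x - 48)·exp(-2*(x + 6)^2) and exp(-2*(x + 6)^2) > 0 for every x, so f'(x) = 0 ⇔ -8*x - 48 = 0.
  Factor: -8*x - 48 = -8*(x + 6) = 0.
  ⇒ x = -6

f''(x) = 8*(4*(x + 6)^2 - 1)*exp(-2*(x + 6)^2)
Second-derivative test at each critical point:
  f''(-6) = -8 < 0 → local maximum

Critical points: x = -6 (local maximum)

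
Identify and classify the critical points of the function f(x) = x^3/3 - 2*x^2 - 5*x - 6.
f'(x) = x^2 - 4*x - 5

Solve f'(x) = 0:
  Factor: x^2 - 4*x - 5 = (x - 5)*(x + 1) = 0.
  ⇒ x = -1, 5

f''(x) = 2*x - 4
Second-derivative test at each critical point:
  f''(-1) = -6 < 0 → local maximum
  f''(5) = 6 > 0 → local minimum

Critical points: x = -1 (local maximum); x = 5 (local minimum)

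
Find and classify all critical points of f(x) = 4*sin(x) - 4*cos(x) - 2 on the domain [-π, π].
f'(x) = 4*sqrt(2)*sin(x + pi/4)

Solve f'(x) = 0 on [-π, π]:
  f'(x) = 0 ⇔ 4*cos(x) = -4*sin(x) ⇔ tan(x) = -1, i.e. x = arctan(-1) + nπ; keep the solutions lying in [-π, π].
  ⇒ x = -pi/4 ≈ -0.7854, 3*pi/4 ≈ 2.3562

f''(x) = 4*sqrt(2)*cos(x + pi/4)
Second-derivative test at each critical point:
  f''(-0.7854) = 5.6569 > 0 → local minimum
  f''(2.3562) = -5.6569 < 0 → local maximum

Critical points: x = -pi/4 ≈ -0.7854 (local minimum); x = 3*pi/4 ≈ 2.3562 (local maximum)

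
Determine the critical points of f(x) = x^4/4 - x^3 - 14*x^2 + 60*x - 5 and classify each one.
f'(x) = x^3 - 3*x^2 - 28*x + 60

Solve f'(x) = 0:
  Factor: x^3 - 3*x^2 - 28*x + 60 = (x - 6)*(x - 2)*(x + 5) = 0.
  ⇒ x = -5, 2, 6

f''(x) = 3*x^2 - 6*x - 28
Second-derivative test at each critical point:
  f''(-5) = 77 > 0 → local minimum
  f''(2) = -28 < 0 → local maximum
  f''(6) = 44 > 0 → local minimum

Critical points: x = -5 (local minimum); x = 2 (local maximum); x = 6 (local minimum)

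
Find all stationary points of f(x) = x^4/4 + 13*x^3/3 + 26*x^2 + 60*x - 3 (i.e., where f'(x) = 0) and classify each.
f'(x) = x^3 + 13*x^2 + 52*x + 60

Solve f'(x) = 0:
  Factor: x^3 + 13*x^2 + 52*x + 60 = (x + 2)*(x + 5)*(x + 6) = 0.
  ⇒ x = -6, -5, -2

f''(x) = 3*x^2 + 26*x + 52
Second-derivative test at each critical point:
  f''(-6) = 4 > 0 → local minimum
  f''(-5) = -3 < 0 → local maximum
  f''(-2) = 12 > 0 → local minimum

Critical points: x = -6 (local minimum); x = -5 (local maximum); x = -2 (local minimum)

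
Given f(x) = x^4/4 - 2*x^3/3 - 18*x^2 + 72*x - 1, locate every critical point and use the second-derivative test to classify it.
f'(x) = x^3 - 2*x^2 - 36*x + 72

Solve f'(x) = 0:
  Factor: x^3 - 2*x^2 - 36*x + 72 = (x - 6)*(x - 2)*(x + 6) = 0.
  ⇒ x = -6, 2, 6

f''(x) = 3*x^2 - 4*x - 36
Second-derivative test at each critical point:
  f''(-6) = 96 > 0 → local minimum
  f''(2) = -32 < 0 → local maximum
  f''(6) = 48 > 0 → local minimum

Critical points: x = -6 (local minimum); x = 2 (local maximum); x = 6 (local minimum)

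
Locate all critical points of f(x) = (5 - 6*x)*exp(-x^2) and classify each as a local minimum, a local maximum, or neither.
f'(x) = 2*(x*(6*x - 5) - 3)*exp(-x^2)

Solve f'(x) = 0:
  f'(x) = (12*x^2 - 10*x - 6)·exp(-x^2) and exp(-x^2) > 0 for every x, so f'(x) = 0 ⇔ 12*x^2 - 10*x - 6 = 0.
  Factor: 12*x^2 - 10*x - 6 = 2*(6*x^2 - 5*x - 3); 6*x^2 - 5*x - 3 = 0 has no rational roots; quadratic formula: x = (5 ± √97)/12.
  ⇒ x = 5/12 - sqrt(97)/12 ≈ -0.4041, 5/12 + sqrt(97)/12 ≈ 1.2374

f''(x) = 2*(2*x^2*(5 - 6*x) + 18*x - 5)*exp(-x^2)
Second-derivative test at each critical point:
  f''(-0.4041) = -16.7304 < 0 → local maximum
  f''(1.2374) = 4.2603 > 0 → local minimum

Critical points: x = 5/12 - sqrt(97)/12 ≈ -0.4041 (local maximum); x = 5/12 + sqrt(97)/12 ≈ 1.2374 (local minimum)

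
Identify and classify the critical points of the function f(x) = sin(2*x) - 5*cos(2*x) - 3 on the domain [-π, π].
f'(x) = 10*sin(2*x) + 2*cos(2*x)

Solve f'(x) = 0 on [-π, π]:
  f'(x) = 0 ⇔ cos(2*x) = -5*sin(2*x) ⇔ tan(2*x) = -1/5, i.e. 2*x = arctan(-1/5) + nπ; keep the solutions lying in [-π, π].
  ⇒ x = -pi/2 - atan(1/5)/2 ≈ -1.6695, -atan(1/5)/2 ≈ -0.0987, -atan(1/5)/2 + pi/2 ≈ 1.4721, pi - atan(1/5)/2 ≈ 3.0429

f''(x) = -4*sin(2*x) + 20*cos(2*x)
Second-derivative test at each critical point:
  f''(-1.6695) = -20.3961 < 0 → local maximum
  f''(-0.0987) = 20.3961 > 0 → local minimum
  f''(1.4721) = -20.3961 < 0 → local maximum
  f''(3.0429) = 20.3961 > 0 → local minimum

Critical points: x = -pi/2 - atan(1/5)/2 ≈ -1.6695 (local maximum); x = -atan(1/5)/2 ≈ -0.0987 (local minimum); x = -atan(1/5)/2 + pi/2 ≈ 1.4721 (local maximum); x = pi - atan(1/5)/2 ≈ 3.0429 (local minimum)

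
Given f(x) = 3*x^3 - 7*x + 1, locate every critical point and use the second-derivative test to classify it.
f'(x) = 9*x^2 - 7

Solve f'(x) = 0:
  9*x^2 - 7 = 0 has no rational roots; quadratic formula: x = (0 ± √252)/18.
  ⇒ x = -sqrt(7)/3 ≈ -0.8819, sqrt(7)/3 ≈ 0.8819

f''(x) = 18*x
Second-derivative test at each critical point:
  f''(-0.8819) = -15.8745 < 0 → local maximum
  f''(0.8819) = 15.8745 > 0 → local minimum

Critical points: x = -sqrt(7)/3 ≈ -0.8819 (local maximum); x = sqrt(7)/3 ≈ 0.8819 (local minimum)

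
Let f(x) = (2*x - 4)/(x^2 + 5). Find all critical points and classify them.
f'(x) = 2*(x^2 - 2*x*(x - 2) + 5)/(x^2 + 5)^2

Solve f'(x) = 0:
  f'(x) = -2*(x - 5)*(x + 1)/(x^2 + 5)^2; the denominator is positive wherever f is defined, so f'(x) = 0 ⇔ -2*x^2 + 8*x + 10 = 0.
  Factor: -2*x^2 + 8*x + 10 = -2*(x - 5)*(x + 1) = 0.
  ⇒ x = -1, 5

f''(x) = 4*(4*x^2*(x - 2) + (2 - 3*x)*(x^2 + 5))/(x^2 + 5)^3
Second-derivative test at each critical point:
  f''(-1) = 1/3 > 0 → local minimum
  f''(5) = -1/75 < 0 → local maximum

Critical points: x = -1 (local minimum); x = 5 (local maximum)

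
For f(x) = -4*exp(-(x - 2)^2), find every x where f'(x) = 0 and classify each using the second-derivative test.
f'(x) = 8*(x - 2)*exp(-(x - 2)^2)

Solve f'(x) = 0:
  f'(x) = (8*x - 16)·exp(-(x - 2)^2) and exp(-(x - 2)^2) > 0 for every x, so f'(x) = 0 ⇔ 8*x - 16 = 0.
  Factor: 8*x - 16 = 8*(x - 2) = 0.
  ⇒ x = 2

f''(x) = 8*(1 - 2*(x - 2)^2)*exp(-(x - 2)^2)
Second-derivative test at each critical point:
  f''(2) = 8 > 0 → local minimum

Critical points: x = 2 (local minimum)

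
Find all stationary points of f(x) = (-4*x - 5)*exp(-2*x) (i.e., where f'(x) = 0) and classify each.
f'(x) = 2*(4*x + 3)*exp(-2*x)

Solve f'(x) = 0:
  f'(x) = (8*x + 6)·exp(-2*x) and exp(-2*x) > 0 for every x, so f'(x) = 0 ⇔ 8*x + 6 = 0.
  Factor: 8*x + 6 = 2*(4*x + 3) = 0.
  ⇒ x = -3/4

f''(x) = 4*(-4*x - 1)*exp(-2*x)
Second-derivative test at each critical point:
  f''(-3/4) = 35.8535 > 0 → local minimum

Critical points: x = -3/4 (local minimum)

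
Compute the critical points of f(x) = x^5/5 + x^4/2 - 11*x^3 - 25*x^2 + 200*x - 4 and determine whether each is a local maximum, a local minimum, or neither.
f'(x) = x^4 + 2*x^3 - 33*x^2 - 50*x + 200

Solve f'(x) = 0:
  Factor: x^4 + 2*x^3 - 33*x^2 - 50*x + 200 = (x - 5)*(x - 2)*(x + 4)*(x + 5) = 0.
  ⇒ x = -5, -4, 2, 5

f''(x) = 4*x^3 + 6*x^2 - 66*x - 50
Second-derivative test at each critical point:
  f''(-5) = -70 < 0 → local maximum
  f''(-4) = 54 > 0 → local minimum
  f''(2) = -126 < 0 → local maximum
  f''(5) = 270 > 0 → local minimum

Critical points: x = -5 (local maximum); x = -4 (local minimum); x = 2 (local maximum); x = 5 (local minimum)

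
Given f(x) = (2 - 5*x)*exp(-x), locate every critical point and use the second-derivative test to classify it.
f'(x) = (5*x - 7)*exp(-x)

Solve f'(x) = 0:
  f'(x) = (5*x - 7)·exp(-x) and exp(-x) > 0 for every x, so f'(x) = 0 ⇔ 5*x - 7 = 0.
  5*x - 7 = 0.
  ⇒ x = 7/5

f''(x) = (12 - 5*x)*exp(-x)
Second-derivative test at each critical point:
  f''(7/5) = 1.2330 > 0 → local minimum

Critical points: x = 7/5 (local minimum)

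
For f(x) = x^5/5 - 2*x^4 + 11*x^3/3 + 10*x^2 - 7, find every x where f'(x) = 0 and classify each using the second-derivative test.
f'(x) = x*(x^3 - 8*x^2 + 11*x + 20)

Solve f'(x) = 0:
  Factor: x^4 - 8*x^3 + 11*x^2 + 20*x = x*(x - 5)*(x - 4)*(x + 1) = 0.
  ⇒ x = -1, 0, 4, 5

f''(x) = 4*x^3 - 24*x^2 + 22*x + 20
Second-derivative test at each critical point:
  f''(-1) = -30 < 0 → local maximum
  f''(0) = 20 > 0 → local minimum
  f''(4) = -20 < 0 → local maximum
  f''(5) = 30 > 0 → local minimum

Critical points: x = -1 (local maximum); x = 0 (local minimum); x = 4 (local maximum); x = 5 (local minimum)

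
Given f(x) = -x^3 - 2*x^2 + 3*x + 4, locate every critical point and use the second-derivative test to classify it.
f'(x) = -3*x^2 - 4*x + 3

Solve f'(x) = 0:
  3*x^2 + 4*x - 3 = 0 has no rational roots; quadratic formula: x = (-4 ± √52)/6.
  ⇒ x = -sqrt(13)/3 - 2/3 ≈ -1.8685, -2/3 + sqrt(13)/3 ≈ 0.5352

f''(x) = -6*x - 4
Second-derivative test at each critical point:
  f''(-1.8685) = 7.2111 > 0 → local minimum
  f''(0.5352) = -7.2111 < 0 → local maximum

Critical points: x = -sqrt(13)/3 - 2/3 ≈ -1.8685 (local minimum); x = -2/3 + sqrt(13)/3 ≈ 0.5352 (local maximum)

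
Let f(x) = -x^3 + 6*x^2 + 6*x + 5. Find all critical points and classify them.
f'(x) = -3*x^2 + 12*x + 6

Solve f'(x) = 0:
  Factor: -3*x^2 + 12*x + 6 = -3*(x^2 - 4*x - 2); x^2 - 4*x - 2 = 0 has no rational roots; quadratic formula: x = (4 ± √24)/2.
  ⇒ x = 2 - sqrt(6) ≈ -0.4495, 2 + sqrt(6) ≈ 4.4495

f''(x) = 12 - 6*x
Second-derivative test at each critical point:
  f''(-0.4495) = 14.6969 > 0 → local minimum
  f''(4.4495) = -14.6969 < 0 → local maximum

Critical points: x = 2 - sqrt(6) ≈ -0.4495 (local minimum); x = 2 + sqrt(6) ≈ 4.4495 (local maximum)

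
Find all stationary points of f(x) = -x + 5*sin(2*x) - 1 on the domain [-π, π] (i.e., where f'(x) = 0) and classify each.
f'(x) = 10*cos(2*x) - 1

Solve f'(x) = 0 on [-π, π]:
  f'(x) = 0 ⇔ cos(2*x) = 1/10, i.e. 2*x = ±arccos(1/10) + 2nπ; keep the solutions lying in [-π, π].
  ⇒ x = -pi + acos(1/10)/2 ≈ -2.4063, -acos(1/10)/2 ≈ -0.7353, acos(1/10)/2 ≈ 0.7353, pi - acos(1/10)/2 ≈ 2.4063

f''(x) = -20*sin(2*x)
Second-derivative test at each critical point:
  f''(-2.4063) = -19.8997 < 0 → local maximum
  f''(-0.7353) = 19.8997 > 0 → local minimum
  f''(0.7353) = -19.8997 < 0 → local maximum
  f''(2.4063) = 19.8997 > 0 → local minimum

Critical points: x = -pi + acos(1/10)/2 ≈ -2.4063 (local maximum); x = -acos(1/10)/2 ≈ -0.7353 (local minimum); x = acos(1/10)/2 ≈ 0.7353 (local maximum); x = pi - acos(1/10)/2 ≈ 2.4063 (local minimum)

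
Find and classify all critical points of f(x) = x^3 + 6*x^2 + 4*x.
f'(x) = 3*x^2 + 12*x + 4

Solve f'(x) = 0:
  3*x^2 + 12*x + 4 = 0 has no rational roots; quadratic formula: x = (-12 ± √96)/6.
  ⇒ x = -2 - 2*sqrt(6)/3 ≈ -3.6330, -2 + 2*sqrt(6)/3 ≈ -0.3670

f''(x) = 6*x + 12
Second-derivative test at each critical point:
  f''(-3.6330) = -9.7980 < 0 → local maximum
  f''(-0.3670) = 9.7980 > 0 → local minimum

Critical points: x = -2 - 2*sqrt(6)/3 ≈ -3.6330 (local maximum); x = -2 + 2*sqrt(6)/3 ≈ -0.3670 (local minimum)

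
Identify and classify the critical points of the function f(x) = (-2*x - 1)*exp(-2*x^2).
f'(x) = 2*(2*x*(2*x + 1) - 1)*exp(-2*x^2)

Solve f'(x) = 0:
  f'(x) = (8*x^2 + 4*x - 2)·exp(-2*x^2) and exp(-2*x^2) > 0 for every x, so f'(x) = 0 ⇔ 8*x^2 + 4*x - 2 = 0.
  Factor: 8*x^2 + 4*x - 2 = 2*(4*x^2 + 2*x - 1); 4*x^2 + 2*x - 1 = 0 has no rational roots; quadratic formula: x = (-2 ± √20)/8.
  ⇒ x = -sqrt(5)/4 - 1/4 ≈ -0.8090, -1/4 + sqrt(5)/4 ≈ 0.3090

f''(x) = 4*(-8*x^3 - 4*x^2 + 6*x + 1)*exp(-2*x^2)
Second-derivative test at each critical point:
  f''(-0.8090) = -2.4157 < 0 → local maximum
  f''(0.3090) = 7.3893 > 0 → local minimum

Critical points: x = -sqrt(5)/4 - 1/4 ≈ -0.8090 (local maximum); x = -1/4 + sqrt(5)/4 ≈ 0.3090 (local minimum)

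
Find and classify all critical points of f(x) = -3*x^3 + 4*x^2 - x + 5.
f'(x) = -9*x^2 + 8*x - 1

Solve f'(x) = 0:
  9*x^2 - 8*x + 1 = 0 has no rational roots; quadratic formula: x = (8 ± √28)/18.
  ⇒ x = 4/9 - sqrt(7)/9 ≈ 0.1505, sqrt(7)/9 + 4/9 ≈ 0.7384

f''(x) = 8 - 18*x
Second-derivative test at each critical point:
  f''(0.1505) = 5.2915 > 0 → local minimum
  f''(0.7384) = -5.2915 < 0 → local maximum

Critical points: x = 4/9 - sqrt(7)/9 ≈ 0.1505 (local minimum); x = sqrt(7)/9 + 4/9 ≈ 0.7384 (local maximum)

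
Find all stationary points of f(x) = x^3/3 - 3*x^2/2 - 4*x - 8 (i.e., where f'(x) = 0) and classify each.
f'(x) = x^2 - 3*x - 4

Solve f'(x) = 0:
  Factor: x^2 - 3*x - 4 = (x - 4)*(x + 1) = 0.
  ⇒ x = -1, 4

f''(x) = 2*x - 3
Second-derivative test at each critical point:
  f''(-1) = -5 < 0 → local maximum
  f''(4) = 5 > 0 → local minimum

Critical points: x = -1 (local maximum); x = 4 (local minimum)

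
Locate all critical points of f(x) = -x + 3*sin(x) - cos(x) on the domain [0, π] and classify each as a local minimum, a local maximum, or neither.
f'(x) = sin(x) + 3*cos(x) - 1

Solve f'(x) = 0 on [0, π]:
  f'(x) = 0 ⇔ sin(x) + 3*cos(x) = 1. Write the left side as R·cos(x + φ) with R = √(3² + (-1)²) = sqrt(10), cos φ = 3*sqrt(10)/10, sin φ = -sqrt(10)/10; then cos(x + φ) = sqrt(10)/10. Solve for x and keep the solutions lying in [0, π].
  ⇒ x = pi/2 ≈ 1.5708

f''(x) = -3*sin(x) + cos(x)
Second-derivative test at each critical point:
  f''(1.5708) = -3 < 0 → local maximum

Critical points: x = pi/2 ≈ 1.5708 (local maximum)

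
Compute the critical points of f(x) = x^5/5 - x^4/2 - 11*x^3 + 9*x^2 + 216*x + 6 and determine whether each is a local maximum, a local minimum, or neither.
f'(x) = x^4 - 2*x^3 - 33*x^2 + 18*x + 216

Solve f'(x) = 0:
  Factor: x^4 - 2*x^3 - 33*x^2 + 18*x + 216 = (x - 6)*(x - 3)*(x + 3)*(x + 4) = 0.
  ⇒ x = -4, -3, 3, 6

f''(x) = 4*x^3 - 6*x^2 - 66*x + 18
Second-derivative test at each critical point:
  f''(-4) = -70 < 0 → local maximum
  f''(-3) = 54 > 0 → local minimum
  f''(3) = -126 < 0 → local maximum
  f''(6) = 270 > 0 → local minimum

Critical points: x = -4 (local maximum); x = -3 (local minimum); x = 3 (local maximum); x = 6 (local minimum)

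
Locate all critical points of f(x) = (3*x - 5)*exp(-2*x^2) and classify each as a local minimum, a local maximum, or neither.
f'(x) = (-4*x*(3*x - 5) + 3)*exp(-2*x^2)

Solve f'(x) = 0:
  f'(x) = (-12*x^2 + 20*x + 3)·exp(-2*x^2) and exp(-2*x^2) > 0 for every x, so f'(x) = 0 ⇔ -12*x^2 + 20*x + 3 = 0.
  12*x^2 - 20*x - 3 = 0 has no rational roots; quadratic formula: x = (20 ± √544)/24.
  ⇒ x = 5/6 - sqrt(34)/6 ≈ -0.1385, 5/6 + sqrt(34)/6 ≈ 1.8052

f''(x) = 4*(4*x^2*(3*x - 5) - 9*x + 5)*exp(-2*x^2)
Second-derivative test at each critical point:
  f''(-0.1385) = 22.4460 > 0 → local minimum
  f''(1.8052) = -0.0345 < 0 → local maximum

Critical points: x = 5/6 - sqrt(34)/6 ≈ -0.1385 (local minimum); x = 5/6 + sqrt(34)/6 ≈ 1.8052 (local maximum)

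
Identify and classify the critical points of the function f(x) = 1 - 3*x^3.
f'(x) = -9*x^2

Solve f'(x) = 0:
  ⇒ x = 0

f''(x) = -18*x
Second-derivative test at each critical point:
  f''(0) = 0, so the second-derivative test is inconclusive; use the first-derivative test: f'(-1/4) = -0.5625, f'(1/4) = -0.5625 — f' is negative on both sides (no sign change) → neither a local maximum nor a local minimum

Critical points: x = 0 (neither)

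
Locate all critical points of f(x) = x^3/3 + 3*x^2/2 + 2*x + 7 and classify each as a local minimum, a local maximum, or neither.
f'(x) = x^2 + 3*x + 2

Solve f'(x) = 0:
  Factor: x^2 + 3*x + 2 = (x + 1)*(x + 2) = 0.
  ⇒ x = -2, -1

f''(x) = 2*x + 3
Second-derivative test at each critical point:
  f''(-2) = -1 < 0 → local maximum
  f''(-1) = 1 > 0 → local minimum

Critical points: x = -2 (local maximum); x = -1 (local minimum)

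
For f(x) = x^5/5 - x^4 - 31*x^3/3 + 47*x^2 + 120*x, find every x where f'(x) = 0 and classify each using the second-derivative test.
f'(x) = x^4 - 4*x^3 - 31*x^2 + 94*x + 120

Solve f'(x) = 0:
  Factor: x^4 - 4*x^3 - 31*x^2 + 94*x + 120 = (x - 6)*(x - 4)*(x + 1)*(x + 5) = 0.
  ⇒ x = -5, -1, 4, 6

f''(x) = 4*x^3 - 12*x^2 - 62*x + 94
Second-derivative test at each critical point:
  f''(-5) = -396 < 0 → local maximum
  f''(-1) = 140 > 0 → local minimum
  f''(4) = -90 < 0 → local maximum
  f''(6) = 154 > 0 → local minimum

Critical points: x = -5 (local maximum); x = -1 (local minimum); x = 4 (local maximum); x = 6 (local minimum)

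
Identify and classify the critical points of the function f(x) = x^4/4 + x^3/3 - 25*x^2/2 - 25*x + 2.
f'(x) = x^3 + x^2 - 25*x - 25

Solve f'(x) = 0:
  Factor: x^3 + x^2 - 25*x - 25 = (x - 5)*(x + 1)*(x + 5) = 0.
  ⇒ x = -5, -1, 5

f''(x) = 3*x^2 + 2*x - 25
Second-derivative test at each critical point:
  f''(-5) = 40 > 0 → local minimum
  f''(-1) = -24 < 0 → local maximum
  f''(5) = 60 > 0 → local minimum

Critical points: x = -5 (local minimum); x = -1 (local maximum); x = 5 (local minimum)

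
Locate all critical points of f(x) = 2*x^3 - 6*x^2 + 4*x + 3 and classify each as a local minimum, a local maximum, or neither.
f'(x) = 6*x^2 - 12*x + 4

Solve f'(x) = 0:
  Factor: 6*x^2 - 12*x + 4 = 2*(3*x^2 - 6*x + 2); 3*x^2 - 6*x + 2 = 0 has no rational roots; quadratic formula: x = (6 ± √12)/6.
  ⇒ x = 1 - sqrt(3)/3 ≈ 0.4226, sqrt(3)/3 + 1 ≈ 1.5774

f''(x) = 12*x - 12
Second-derivative test at each critical point:
  f''(0.4226) = -6.9282 < 0 → local maximum
  f''(1.5774) = 6.9282 > 0 → local minimum

Critical points: x = 1 - sqrt(3)/3 ≈ 0.4226 (local maximum); x = sqrt(3)/3 + 1 ≈ 1.5774 (local minimum)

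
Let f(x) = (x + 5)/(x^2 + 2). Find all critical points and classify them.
f'(x) = (x^2 - 2*x*(x + 5) + 2)/(x^2 + 2)^2

Solve f'(x) = 0:
  f'(x) = -(x^2 + 10*x - 2)/(x^2 + 2)^2; the denominator is positive wherever f is defined, so f'(x) = 0 ⇔ -x^2 - 10*x + 2 = 0.
  x^2 + 10*x - 2 = 0 has no rational roots; quadratic formula: x = (-10 ± √108)/2.
  ⇒ x = -3*sqrt(3) - 5 ≈ -10.1962, -5 + 3*sqrt(3) ≈ 0.1962

f''(x) = 2*(4*x^2*(x + 5) - (3*x + 5)*(x^2 + 2))/(x^2 + 2)^3
Second-derivative test at each critical point:
  f''(-10.1962) = 0.0009 > 0 → local minimum
  f''(0.1962) = -2.5009 < 0 → local maximum

Critical points: x = -3*sqrt(3) - 5 ≈ -10.1962 (local minimum); x = -5 + 3*sqrt(3) ≈ 0.1962 (local maximum)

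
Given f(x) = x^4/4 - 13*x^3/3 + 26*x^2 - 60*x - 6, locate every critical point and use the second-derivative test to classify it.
f'(x) = x^3 - 13*x^2 + 52*x - 60

Solve f'(x) = 0:
  Factor: x^3 - 13*x^2 + 52*x - 60 = (x - 6)*(x - 5)*(x - 2) = 0.
  ⇒ x = 2, 5, 6

f''(x) = 3*x^2 - 26*x + 52
Second-derivative test at each critical point:
  f''(2) = 12 > 0 → local minimum
  f''(5) = -3 < 0 → local maximum
  f''(6) = 4 > 0 → local minimum

Critical points: x = 2 (local minimum); x = 5 (local maximum); x = 6 (local minimum)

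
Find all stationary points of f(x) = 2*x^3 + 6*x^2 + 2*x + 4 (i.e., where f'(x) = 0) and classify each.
f'(x) = 6*x^2 + 12*x + 2

Solve f'(x) = 0:
  Factor: 6*x^2 + 12*x + 2 = 2*(3*x^2 + 6*x + 1); 3*x^2 + 6*x + 1 = 0 has no rational roots; quadratic formula: x = (-6 ± √24)/6.
  ⇒ x = -1 - sqrt(6)/3 ≈ -1.8165, -1 + sqrt(6)/3 ≈ -0.1835

f''(x) = 12*x + 12
Second-derivative test at each critical point:
  f''(-1.8165) = -9.7980 < 0 → local maximum
  f''(-0.1835) = 9.7980 > 0 → local minimum

Critical points: x = -1 - sqrt(6)/3 ≈ -1.8165 (local maximum); x = -1 + sqrt(6)/3 ≈ -0.1835 (local minimum)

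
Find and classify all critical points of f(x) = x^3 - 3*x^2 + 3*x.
f'(x) = 3*x^2 - 6*x + 3

Solve f'(x) = 0:
  Factor: 3*x^2 - 6*x + 3 = 3*(x - 1)^2 = 0.
  ⇒ x = 1

f''(x) = 6*x - 6
Second-derivative test at each critical point:
  f''(1) = 0, so the second-derivative test is inconclusive; use the first-derivative test: f'(3/4) = 0.1875, f'(5/4) = 0.1875 — f' is positive on both sides (no sign change) → neither a local maximum nor a local minimum

Critical points: x = 1 (neither)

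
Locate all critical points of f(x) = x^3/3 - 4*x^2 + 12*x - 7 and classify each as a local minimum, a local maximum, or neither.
f'(x) = x^2 - 8*x + 12

Solve f'(x) = 0:
  Factor: x^2 - 8*x + 12 = (x - 6)*(x - 2) = 0.
  ⇒ x = 2, 6

f''(x) = 2*x - 8
Second-derivative test at each critical point:
  f''(2) = -4 < 0 → local maximum
  f''(6) = 4 > 0 → local minimum

Critical points: x = 2 (local maximum); x = 6 (local minimum)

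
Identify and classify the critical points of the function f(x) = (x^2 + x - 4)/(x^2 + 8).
f'(x) = (-x^2 + 24*x + 8)/(x^4 + 16*x^2 + 64)

Solve f'(x) = 0:
  f'(x) = -(x^2 - 24*x - 8)/(x^2 + 8)^2; the denominator is positive wherever f is defined, so f'(x) = 0 ⇔ -x^2 + 24*x + 8 = 0.
  x^2 - 24*x - 8 = 0 has no rational roots; quadratic formula: x = (24 ± √608)/2.
  ⇒ x = 12 - 2*sqrt(38) ≈ -0.3288, 12 + 2*sqrt(38) ≈ 24.3288

f''(x) = 2*(x^3 - 36*x^2 - 24*x + 96)/(x^6 + 24*x^4 + 192*x^2 + 512)
Second-derivative test at each critical point:
  f''(-0.3288) = 0.3751 > 0 → local minimum
  f''(24.3288) = -6.852e-05 < 0 → local maximum

Critical points: x = 12 - 2*sqrt(38) ≈ -0.3288 (local minimum); x = 12 + 2*sqrt(38) ≈ 24.3288 (local maximum)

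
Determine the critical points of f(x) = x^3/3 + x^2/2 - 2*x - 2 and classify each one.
f'(x) = x^2 + x - 2

Solve f'(x) = 0:
  Factor: x^2 + x - 2 = (x - 1)*(x + 2) = 0.
  ⇒ x = -2, 1

f''(x) = 2*x + 1
Second-derivative test at each critical point:
  f''(-2) = -3 < 0 → local maximum
  f''(1) = 3 > 0 → local minimum

Critical points: x = -2 (local maximum); x = 1 (local minimum)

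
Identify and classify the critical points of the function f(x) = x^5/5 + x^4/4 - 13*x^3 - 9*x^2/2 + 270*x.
f'(x) = x^4 + x^3 - 39*x^2 - 9*x + 270

Solve f'(x) = 0:
  Factor: x^4 + x^3 - 39*x^2 - 9*x + 270 = (x - 5)*(x - 3)*(x + 3)*(x + 6) = 0.
  ⇒ x = -6, -3, 3, 5

f''(x) = 4*x^3 + 3*x^2 - 78*x - 9
Second-derivative test at each critical point:
  f''(-6) = -297 < 0 → local maximum
  f''(-3) = 144 > 0 → local minimum
  f''(3) = -108 < 0 → local maximum
  f''(5) = 176 > 0 → local minimum

Critical points: x = -6 (local maximum); x = -3 (local minimum); x = 3 (local maximum); x = 5 (local minimum)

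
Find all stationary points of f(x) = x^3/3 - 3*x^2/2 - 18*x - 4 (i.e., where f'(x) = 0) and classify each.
f'(x) = x^2 - 3*x - 18

Solve f'(x) = 0:
  Factor: x^2 - 3*x - 18 = (x - 6)*(x + 3) = 0.
  ⇒ x = -3, 6

f''(x) = 2*x - 3
Second-derivative test at each critical point:
  f''(-3) = -9 < 0 → local maximum
  f''(6) = 9 > 0 → local minimum

Critical points: x = -3 (local maximum); x = 6 (local minimum)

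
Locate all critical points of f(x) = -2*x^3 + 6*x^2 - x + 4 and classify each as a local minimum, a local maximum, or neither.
f'(x) = -6*x^2 + 12*x - 1

Solve f'(x) = 0:
  6*x^2 - 12*x + 1 = 0 has no rational roots; quadratic formula: x = (12 ± √120)/12.
  ⇒ x = 1 - sqrt(30)/6 ≈ 0.0871, sqrt(30)/6 + 1 ≈ 1.9129

f''(x) = 12 - 12*x
Second-derivative test at each critical point:
  f''(0.0871) = 10.9545 > 0 → local minimum
  f''(1.9129) = -10.9545 < 0 → local maximum

Critical points: x = 1 - sqrt(30)/6 ≈ 0.0871 (local minimum); x = sqrt(30)/6 + 1 ≈ 1.9129 (local maximum)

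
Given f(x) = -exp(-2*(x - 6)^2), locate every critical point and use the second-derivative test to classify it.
f'(x) = 4*(x - 6)*exp(-2*(x - 6)^2)

Solve f'(x) = 0:
  f'(x) = (4*x - 24)·exp(-2*(x - 6)^2) and exp(-2*(x - 6)^2) > 0 for every x, so f'(x) = 0 ⇔ 4*x - 24 = 0.
  Factor: 4*x - 24 = 4*(x - 6) = 0.
  ⇒ x = 6

f''(x) = 4*(1 - 4*(x - 6)^2)*exp(-2*(x - 6)^2)
Second-derivative test at each critical point:
  f''(6) = 4 > 0 → local minimum

Critical points: x = 6 (local minimum)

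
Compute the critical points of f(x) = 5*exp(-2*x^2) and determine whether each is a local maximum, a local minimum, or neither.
f'(x) = -20*x*exp(-2*x^2)

Solve f'(x) = 0:
  f'(x) = (-20*x)·exp(-2*x^2) and exp(-2*x^2) > 0 for every x, so f'(x) = 0 ⇔ -20*x = 0.
  -20*x = 0.
  ⇒ x = 0

f''(x) = 20*(4*x^2 - 1)*exp(-2*x^2)
Second-derivative test at each critical point:
  f''(0) = -20 < 0 → local maximum

Critical points: x = 0 (local maximum)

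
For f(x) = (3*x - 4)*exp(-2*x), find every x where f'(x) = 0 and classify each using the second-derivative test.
f'(x) = (11 - 6*x)*exp(-2*x)

Solve f'(x) = 0:
  f'(x) = (11 - 6*x)·exp(-2*x) and exp(-2*x) > 0 for every x, so f'(x) = 0 ⇔ 11 - 6*x = 0.
  11 - 6*x = 0.
  ⇒ x = 11/6

f''(x) = 4*(3*x - 7)*exp(-2*x)
Second-derivative test at each critical point:
  f''(11/6) = -0.1534 < 0 → local maximum

Critical points: x = 11/6 (local maximum)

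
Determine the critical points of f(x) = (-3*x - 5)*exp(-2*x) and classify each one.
f'(x) = (6*x + 7)*exp(-2*x)

Solve f'(x) = 0:
  f'(x) = (6*x + 7)·exp(-2*x) and exp(-2*x) > 0 for every x, so f'(x) = 0 ⇔ 6*x + 7 = 0.
  6*x + 7 = 0.
  ⇒ x = -7/6

f''(x) = 4*(-3*x - 2)*exp(-2*x)
Second-derivative test at each critical point:
  f''(-7/6) = 61.8736 > 0 → local minimum

Critical points: x = -7/6 (local minimum)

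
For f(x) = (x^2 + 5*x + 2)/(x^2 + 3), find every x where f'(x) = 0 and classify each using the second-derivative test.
f'(x) = (-5*x^2 + 2*x + 15)/(x^4 + 6*x^2 + 9)

Solve f'(x) = 0:
  f'(x) = -(5*x^2 - 2*x - 15)/(x^2 + 3)^2; the denominator is positive wherever f is defined, so f'(x) = 0 ⇔ -5*x^2 + 2*x + 15 = 0.
  5*x^2 - 2*x - 15 = 0 has no rational roots; quadratic formula: x = (2 ± √304)/10.
  ⇒ x = 1/5 - 2*sqrt(19)/5 ≈ -1.5436, 1/5 + 2*sqrt(19)/5 ≈ 1.9436

f''(x) = 2*(5*x^3 - 3*x^2 - 45*x + 3)/(x^6 + 9*x^4 + 27*x^2 + 27)
Second-derivative test at each critical point:
  f''(-1.5436) = 0.6018 > 0 → local minimum
  f''(1.9436) = -0.3796 < 0 → local maximum

Critical points: x = 1/5 - 2*sqrt(19)/5 ≈ -1.5436 (local minimum); x = 1/5 + 2*sqrt(19)/5 ≈ 1.9436 (local maximum)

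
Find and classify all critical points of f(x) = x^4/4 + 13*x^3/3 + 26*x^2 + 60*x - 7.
f'(x) = x^3 + 13*x^2 + 52*x + 60

Solve f'(x) = 0:
  Factor: x^3 + 13*x^2 + 52*x + 60 = (x + 2)*(x + 5)*(x + 6) = 0.
  ⇒ x = -6, -5, -2

f''(x) = 3*x^2 + 26*x + 52
Second-derivative test at each critical point:
  f''(-6) = 4 > 0 → local minimum
  f''(-5) = -3 < 0 → local maximum
  f''(-2) = 12 > 0 → local minimum

Critical points: x = -6 (local minimum); x = -5 (local maximum); x = -2 (local minimum)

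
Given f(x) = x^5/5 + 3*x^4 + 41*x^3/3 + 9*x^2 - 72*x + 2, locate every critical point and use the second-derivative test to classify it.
f'(x) = x^4 + 12*x^3 + 41*x^2 + 18*x - 72

Solve f'(x) = 0:
  Factor: x^4 + 12*x^3 + 41*x^2 + 18*x - 72 = (x - 1)*(x + 3)*(x + 4)*(x + 6) = 0.
  ⇒ x = -6, -4, -3, 1

f''(x) = 4*x^3 + 36*x^2 + 82*x + 18
Second-derivative test at each critical point:
  f''(-6) = -42 < 0 → local maximum
  f''(-4) = 10 > 0 → local minimum
  f''(-3) = -12 < 0 → local maximum
  f''(1) = 140 > 0 → local minimum

Critical points: x = -6 (local maximum); x = -4 (local minimum); x = -3 (local maximum); x = 1 (local minimum)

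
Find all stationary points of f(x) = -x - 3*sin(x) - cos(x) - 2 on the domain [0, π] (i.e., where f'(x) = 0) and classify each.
f'(x) = sin(x) - 3*cos(x) - 1

Solve f'(x) = 0 on [0, π]:
  f'(x) = 0 ⇔ sin(x) - 3*cos(x) = 1. Write the left side as R·cos(x + φ) with R = √((-3)² + (-1)²) = sqrt(10), cos φ = -3*sqrt(10)/10, sin φ = -sqrt(10)/10; then cos(x + φ) = sqrt(10)/10. Solve for x and keep the solutions lying in [0, π].
  ⇒ x = pi/2 ≈ 1.5708

f''(x) = 3*sin(x) + cos(x)
Second-derivative test at each critical point:
  f''(1.5708) = 3 > 0 → local minimum

Critical points: x = pi/2 ≈ 1.5708 (local minimum)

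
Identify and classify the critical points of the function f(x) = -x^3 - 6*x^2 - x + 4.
f'(x) = -3*x^2 - 12*x - 1

Solve f'(x) = 0:
  3*x^2 + 12*x + 1 = 0 has no rational roots; quadratic formula: x = (-12 ± √132)/6.
  ⇒ x = -2 - sqrt(33)/3 ≈ -3.9149, -2 + sqrt(33)/3 ≈ -0.0851

f''(x) = -6*x - 12
Second-derivative test at each critical point:
  f''(-3.9149) = 11.4891 > 0 → local minimum
  f''(-0.0851) = -11.4891 < 0 → local maximum

Critical points: x = -2 - sqrt(33)/3 ≈ -3.9149 (local minimum); x = -2 + sqrt(33)/3 ≈ -0.0851 (local maximum)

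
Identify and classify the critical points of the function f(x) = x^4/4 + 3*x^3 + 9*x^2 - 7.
f'(x) = x*(x^2 + 9*x + 18)

Solve f'(x) = 0:
  Factor: x^3 + 9*x^2 + 18*x = x*(x + 3)*(x + 6) = 0.
  ⇒ x = -6, -3, 0

f''(x) = 3*x^2 + 18*x + 18
Second-derivative test at each critical point:
  f''(-6) = 18 > 0 → local minimum
  f''(-3) = -9 < 0 → local maximum
  f''(0) = 18 > 0 → local minimum

Critical points: x = -6 (local minimum); x = -3 (local maximum); x = 0 (local minimum)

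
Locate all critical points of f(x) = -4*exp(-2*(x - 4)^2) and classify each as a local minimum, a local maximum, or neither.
f'(x) = 16*(x - 4)*exp(-2*(x - 4)^2)

Solve f'(x) = 0:
  f'(x) = (16*x - 64)·exp(-2*(x - 4)^2) and exp(-2*(x - 4)^2) > 0 for every x, so f'(x) = 0 ⇔ 16*x - 64 = 0.
  Factor: 16*x - 64 = 16*(x - 4) = 0.
  ⇒ x = 4

f''(x) = 16*(1 - 4*(x - 4)^2)*exp(-2*(x - 4)^2)
Second-derivative test at each critical point:
  f''(4) = 16 > 0 → local minimum

Critical points: x = 4 (local minimum)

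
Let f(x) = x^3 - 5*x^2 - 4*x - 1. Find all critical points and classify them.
f'(x) = 3*x^2 - 10*x - 4

Solve f'(x) = 0:
  3*x^2 - 10*x - 4 = 0 has no rational roots; quadratic formula: x = (10 ± √148)/6.
  ⇒ x = 5/3 - sqrt(37)/3 ≈ -0.3609, 5/3 + sqrt(37)/3 ≈ 3.6943

f''(x) = 6*x - 10
Second-derivative test at each critical point:
  f''(-0.3609) = -12.1655 < 0 → local maximum
  f''(3.6943) = 12.1655 > 0 → local minimum

Critical points: x = 5/3 - sqrt(37)/3 ≈ -0.3609 (local maximum); x = 5/3 + sqrt(37)/3 ≈ 3.6943 (local minimum)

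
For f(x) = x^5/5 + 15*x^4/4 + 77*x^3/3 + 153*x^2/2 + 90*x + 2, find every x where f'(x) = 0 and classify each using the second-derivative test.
f'(x) = x^4 + 15*x^3 + 77*x^2 + 153*x + 90

Solve f'(x) = 0:
  Factor: x^4 + 15*x^3 + 77*x^2 + 153*x + 90 = (x + 1)*(x + 3)*(x + 5)*(x + 6) = 0.
  ⇒ x = -6, -5, -3, -1

f''(x) = 4*x^3 + 45*x^2 + 154*x + 153
Second-derivative test at each critical point:
  f''(-6) = -15 < 0 → local maximum
  f''(-5) = 8 > 0 → local minimum
  f''(-3) = -12 < 0 → local maximum
  f''(-1) = 40 > 0 → local minimum

Critical points: x = -6 (local maximum); x = -5 (local minimum); x = -3 (local maximum); x = -1 (local minimum)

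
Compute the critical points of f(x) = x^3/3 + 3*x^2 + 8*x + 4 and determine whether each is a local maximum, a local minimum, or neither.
f'(x) = x^2 + 6*x + 8

Solve f'(x) = 0:
  Factor: x^2 + 6*x + 8 = (x + 2)*(x + 4) = 0.
  ⇒ x = -4, -2

f''(x) = 2*x + 6
Second-derivative test at each critical point:
  f''(-4) = -2 < 0 → local maximum
  f''(-2) = 2 > 0 → local minimum

Critical points: x = -4 (local maximum); x = -2 (local minimum)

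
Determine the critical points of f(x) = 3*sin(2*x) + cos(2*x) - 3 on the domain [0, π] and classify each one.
f'(x) = -2*sin(2*x) + 6*cos(2*x)

Solve f'(x) = 0 on [0, π]:
  f'(x) = 0 ⇔ 3*cos(2*x) = sin(2*x) ⇔ tan(2*x) = 3, i.e. 2*x = arctan(3) + nπ; keep the solutions lying in [0, π].
  ⇒ x = atan(3)/2 ≈ 0.6245, atan(3)/2 + pi/2 ≈ 2.1953

f''(x) = -12*sin(2*x) - 4*cos(2*x)
Second-derivative test at each critical point:
  f''(0.6245) = -12.6491 < 0 → local maximum
  f''(2.1953) = 12.6491 > 0 → local minimum

Critical points: x = atan(3)/2 ≈ 0.6245 (local maximum); x = atan(3)/2 + pi/2 ≈ 2.1953 (local minimum)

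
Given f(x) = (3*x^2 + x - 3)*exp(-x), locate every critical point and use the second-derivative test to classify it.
f'(x) = (-3*x^2 + 5*x + 4)*exp(-x)

Solve f'(x) = 0:
  f'(x) = (-3*x^2 + 5*x + 4)·exp(-x) and exp(-x) > 0 for every x, so f'(x) = 0 ⇔ -3*x^2 + 5*x + 4 = 0.
  3*x^2 - 5*x - 4 = 0 has no rational roots; quadratic formula: x = (5 ± √73)/6.
  ⇒ x = 5/6 - sqrt(73)/6 ≈ -0.5907, 5/6 + sqrt(73)/6 ≈ 2.2573

f''(x) = (3*x^2 - 11*x + 1)*exp(-x)
Second-derivative test at each critical point:
  f''(-0.5907) = 15.4236 > 0 → local minimum
  f''(2.2573) = -0.8940 < 0 → local maximum

Critical points: x = 5/6 - sqrt(73)/6 ≈ -0.5907 (local minimum); x = 5/6 + sqrt(73)/6 ≈ 2.2573 (local maximum)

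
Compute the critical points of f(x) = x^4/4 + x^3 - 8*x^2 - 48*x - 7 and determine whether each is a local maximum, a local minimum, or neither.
f'(x) = x^3 + 3*x^2 - 16*x - 48

Solve f'(x) = 0:
  Factor: x^3 + 3*x^2 - 16*x - 48 = (x - 4)*(x + 3)*(x + 4) = 0.
  ⇒ x = -4, -3, 4

f''(x) = 3*x^2 + 6*x - 16
Second-derivative test at each critical point:
  f''(-4) = 8 > 0 → local minimum
  f''(-3) = -7 < 0 → local maximum
  f''(4) = 56 > 0 → local minimum

Critical points: x = -4 (local minimum); x = -3 (local maximum); x = 4 (local minimum)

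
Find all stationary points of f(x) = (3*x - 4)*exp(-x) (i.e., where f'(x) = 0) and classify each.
f'(x) = (7 - 3*x)*exp(-x)

Solve f'(x) = 0:
  f'(x) = (7 - 3*x)·exp(-x) and exp(-x) > 0 for every x, so f'(x) = 0 ⇔ 7 - 3*x = 0.
  7 - 3*x = 0.
  ⇒ x = 7/3

f''(x) = (3*x - 10)*exp(-x)
Second-derivative test at each critical point:
  f''(7/3) = -0.2909 < 0 → local maximum

Critical points: x = 7/3 (local maximum)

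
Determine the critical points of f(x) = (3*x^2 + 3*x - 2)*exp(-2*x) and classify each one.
f'(x) = (7 - 6*x^2)*exp(-2*x)

Solve f'(x) = 0:
  f'(x) = (7 - 6*x^2)·exp(-2*x) and exp(-2*x) > 0 for every x, so f'(x) = 0 ⇔ 7 - 6*x^2 = 0.
  6*x^2 - 7 = 0 has no rational roots; quadratic formula: x = (0 ± √168)/12.
  ⇒ x = -sqrt(42)/6 ≈ -1.0801, sqrt(42)/6 ≈ 1.0801

f''(x) = 2*(6*x^2 - 6*x - 7)*exp(-2*x)
Second-derivative test at each critical point:
  f''(-1.0801) = 112.4185 > 0 → local minimum
  f''(1.0801) = -1.4944 < 0 → local maximum

Critical points: x = -sqrt(42)/6 ≈ -1.0801 (local minimum); x = sqrt(42)/6 ≈ 1.0801 (local maximum)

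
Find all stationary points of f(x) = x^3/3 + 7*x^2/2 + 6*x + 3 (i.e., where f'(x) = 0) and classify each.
f'(x) = x^2 + 7*x + 6

Solve f'(x) = 0:
  Factor: x^2 + 7*x + 6 = (x + 1)*(x + 6) = 0.
  ⇒ x = -6, -1

f''(x) = 2*x + 7
Second-derivative test at each critical point:
  f''(-6) = -5 < 0 → local maximum
  f''(-1) = 5 > 0 → local minimum

Critical points: x = -6 (local maximum); x = -1 (local minimum)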